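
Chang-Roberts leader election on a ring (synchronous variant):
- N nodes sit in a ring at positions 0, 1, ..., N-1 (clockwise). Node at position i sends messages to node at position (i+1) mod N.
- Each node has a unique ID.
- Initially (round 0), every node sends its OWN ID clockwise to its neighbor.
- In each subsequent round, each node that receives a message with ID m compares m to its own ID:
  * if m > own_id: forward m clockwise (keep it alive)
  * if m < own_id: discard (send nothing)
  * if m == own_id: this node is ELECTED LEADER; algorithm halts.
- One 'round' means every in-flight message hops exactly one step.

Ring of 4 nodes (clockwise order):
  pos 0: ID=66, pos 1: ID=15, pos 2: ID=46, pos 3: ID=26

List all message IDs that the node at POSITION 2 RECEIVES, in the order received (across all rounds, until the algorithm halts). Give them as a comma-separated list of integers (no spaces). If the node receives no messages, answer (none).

Answer: 15,66

Derivation:
Round 1: pos1(id15) recv 66: fwd; pos2(id46) recv 15: drop; pos3(id26) recv 46: fwd; pos0(id66) recv 26: drop
Round 2: pos2(id46) recv 66: fwd; pos0(id66) recv 46: drop
Round 3: pos3(id26) recv 66: fwd
Round 4: pos0(id66) recv 66: ELECTED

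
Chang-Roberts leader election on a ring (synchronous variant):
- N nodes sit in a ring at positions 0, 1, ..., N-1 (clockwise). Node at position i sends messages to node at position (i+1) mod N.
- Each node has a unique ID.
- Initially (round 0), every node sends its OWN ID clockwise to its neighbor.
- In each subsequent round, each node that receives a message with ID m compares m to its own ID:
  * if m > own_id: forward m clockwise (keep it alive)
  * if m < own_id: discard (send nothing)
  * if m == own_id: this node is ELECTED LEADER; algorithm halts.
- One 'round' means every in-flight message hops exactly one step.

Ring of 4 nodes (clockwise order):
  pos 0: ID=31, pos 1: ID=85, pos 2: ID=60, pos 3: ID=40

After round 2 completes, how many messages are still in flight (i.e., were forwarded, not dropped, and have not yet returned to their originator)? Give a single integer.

Answer: 2

Derivation:
Round 1: pos1(id85) recv 31: drop; pos2(id60) recv 85: fwd; pos3(id40) recv 60: fwd; pos0(id31) recv 40: fwd
Round 2: pos3(id40) recv 85: fwd; pos0(id31) recv 60: fwd; pos1(id85) recv 40: drop
After round 2: 2 messages still in flight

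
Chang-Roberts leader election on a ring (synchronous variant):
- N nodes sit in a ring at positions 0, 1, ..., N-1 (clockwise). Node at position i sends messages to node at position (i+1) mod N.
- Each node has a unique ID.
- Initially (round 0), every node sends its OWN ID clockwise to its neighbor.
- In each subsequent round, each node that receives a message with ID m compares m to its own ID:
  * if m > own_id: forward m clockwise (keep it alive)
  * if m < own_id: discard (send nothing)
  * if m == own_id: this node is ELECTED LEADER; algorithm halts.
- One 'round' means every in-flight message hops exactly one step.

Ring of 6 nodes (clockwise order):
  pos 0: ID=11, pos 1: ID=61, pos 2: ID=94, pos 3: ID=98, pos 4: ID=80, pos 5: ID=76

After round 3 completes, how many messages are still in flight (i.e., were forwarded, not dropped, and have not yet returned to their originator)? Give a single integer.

Round 1: pos1(id61) recv 11: drop; pos2(id94) recv 61: drop; pos3(id98) recv 94: drop; pos4(id80) recv 98: fwd; pos5(id76) recv 80: fwd; pos0(id11) recv 76: fwd
Round 2: pos5(id76) recv 98: fwd; pos0(id11) recv 80: fwd; pos1(id61) recv 76: fwd
Round 3: pos0(id11) recv 98: fwd; pos1(id61) recv 80: fwd; pos2(id94) recv 76: drop
After round 3: 2 messages still in flight

Answer: 2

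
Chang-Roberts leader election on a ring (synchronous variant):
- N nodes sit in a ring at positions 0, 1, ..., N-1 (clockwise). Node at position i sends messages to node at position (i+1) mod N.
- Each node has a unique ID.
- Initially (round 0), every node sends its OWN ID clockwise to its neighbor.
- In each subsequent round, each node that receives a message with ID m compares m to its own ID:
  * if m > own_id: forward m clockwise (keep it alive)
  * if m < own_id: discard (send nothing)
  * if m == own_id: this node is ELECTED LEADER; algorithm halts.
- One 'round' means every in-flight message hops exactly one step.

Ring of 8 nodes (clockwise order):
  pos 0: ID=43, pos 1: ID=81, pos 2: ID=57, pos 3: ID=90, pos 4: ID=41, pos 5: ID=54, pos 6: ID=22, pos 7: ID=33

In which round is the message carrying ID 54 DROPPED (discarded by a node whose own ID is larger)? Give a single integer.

Round 1: pos1(id81) recv 43: drop; pos2(id57) recv 81: fwd; pos3(id90) recv 57: drop; pos4(id41) recv 90: fwd; pos5(id54) recv 41: drop; pos6(id22) recv 54: fwd; pos7(id33) recv 22: drop; pos0(id43) recv 33: drop
Round 2: pos3(id90) recv 81: drop; pos5(id54) recv 90: fwd; pos7(id33) recv 54: fwd
Round 3: pos6(id22) recv 90: fwd; pos0(id43) recv 54: fwd
Round 4: pos7(id33) recv 90: fwd; pos1(id81) recv 54: drop
Round 5: pos0(id43) recv 90: fwd
Round 6: pos1(id81) recv 90: fwd
Round 7: pos2(id57) recv 90: fwd
Round 8: pos3(id90) recv 90: ELECTED
Message ID 54 originates at pos 5; dropped at pos 1 in round 4

Answer: 4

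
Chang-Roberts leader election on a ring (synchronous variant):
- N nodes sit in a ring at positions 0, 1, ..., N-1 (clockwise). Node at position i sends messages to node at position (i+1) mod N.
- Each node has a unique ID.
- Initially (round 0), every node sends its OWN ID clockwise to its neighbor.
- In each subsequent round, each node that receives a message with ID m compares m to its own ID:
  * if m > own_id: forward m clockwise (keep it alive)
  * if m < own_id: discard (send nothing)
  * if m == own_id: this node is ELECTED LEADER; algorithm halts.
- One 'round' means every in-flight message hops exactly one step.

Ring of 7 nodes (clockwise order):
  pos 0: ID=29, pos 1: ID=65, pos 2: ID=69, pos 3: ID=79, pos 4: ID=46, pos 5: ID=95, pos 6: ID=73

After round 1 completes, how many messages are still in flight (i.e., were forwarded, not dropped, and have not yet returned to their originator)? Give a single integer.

Answer: 3

Derivation:
Round 1: pos1(id65) recv 29: drop; pos2(id69) recv 65: drop; pos3(id79) recv 69: drop; pos4(id46) recv 79: fwd; pos5(id95) recv 46: drop; pos6(id73) recv 95: fwd; pos0(id29) recv 73: fwd
After round 1: 3 messages still in flight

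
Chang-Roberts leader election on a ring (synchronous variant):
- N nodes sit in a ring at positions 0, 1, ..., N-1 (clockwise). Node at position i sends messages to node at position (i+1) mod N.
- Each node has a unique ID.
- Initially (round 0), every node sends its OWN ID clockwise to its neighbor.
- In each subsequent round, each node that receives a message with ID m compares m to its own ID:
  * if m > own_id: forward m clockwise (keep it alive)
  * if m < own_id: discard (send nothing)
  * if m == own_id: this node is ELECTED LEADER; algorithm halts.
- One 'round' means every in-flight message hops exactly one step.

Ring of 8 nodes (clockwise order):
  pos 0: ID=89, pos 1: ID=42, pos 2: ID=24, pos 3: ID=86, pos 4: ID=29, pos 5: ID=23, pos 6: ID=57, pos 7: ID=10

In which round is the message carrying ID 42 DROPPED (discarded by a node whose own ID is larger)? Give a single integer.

Round 1: pos1(id42) recv 89: fwd; pos2(id24) recv 42: fwd; pos3(id86) recv 24: drop; pos4(id29) recv 86: fwd; pos5(id23) recv 29: fwd; pos6(id57) recv 23: drop; pos7(id10) recv 57: fwd; pos0(id89) recv 10: drop
Round 2: pos2(id24) recv 89: fwd; pos3(id86) recv 42: drop; pos5(id23) recv 86: fwd; pos6(id57) recv 29: drop; pos0(id89) recv 57: drop
Round 3: pos3(id86) recv 89: fwd; pos6(id57) recv 86: fwd
Round 4: pos4(id29) recv 89: fwd; pos7(id10) recv 86: fwd
Round 5: pos5(id23) recv 89: fwd; pos0(id89) recv 86: drop
Round 6: pos6(id57) recv 89: fwd
Round 7: pos7(id10) recv 89: fwd
Round 8: pos0(id89) recv 89: ELECTED
Message ID 42 originates at pos 1; dropped at pos 3 in round 2

Answer: 2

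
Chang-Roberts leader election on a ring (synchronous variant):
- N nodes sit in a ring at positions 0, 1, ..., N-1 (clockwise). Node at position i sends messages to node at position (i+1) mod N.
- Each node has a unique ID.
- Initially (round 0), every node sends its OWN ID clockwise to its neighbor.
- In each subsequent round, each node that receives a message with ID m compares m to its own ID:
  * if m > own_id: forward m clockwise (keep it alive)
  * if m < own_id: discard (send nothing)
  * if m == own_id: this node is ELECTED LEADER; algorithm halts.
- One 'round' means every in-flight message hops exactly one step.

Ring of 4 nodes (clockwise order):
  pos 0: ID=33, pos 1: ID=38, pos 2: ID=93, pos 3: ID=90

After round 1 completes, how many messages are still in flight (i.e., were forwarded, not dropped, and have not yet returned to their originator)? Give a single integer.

Answer: 2

Derivation:
Round 1: pos1(id38) recv 33: drop; pos2(id93) recv 38: drop; pos3(id90) recv 93: fwd; pos0(id33) recv 90: fwd
After round 1: 2 messages still in flight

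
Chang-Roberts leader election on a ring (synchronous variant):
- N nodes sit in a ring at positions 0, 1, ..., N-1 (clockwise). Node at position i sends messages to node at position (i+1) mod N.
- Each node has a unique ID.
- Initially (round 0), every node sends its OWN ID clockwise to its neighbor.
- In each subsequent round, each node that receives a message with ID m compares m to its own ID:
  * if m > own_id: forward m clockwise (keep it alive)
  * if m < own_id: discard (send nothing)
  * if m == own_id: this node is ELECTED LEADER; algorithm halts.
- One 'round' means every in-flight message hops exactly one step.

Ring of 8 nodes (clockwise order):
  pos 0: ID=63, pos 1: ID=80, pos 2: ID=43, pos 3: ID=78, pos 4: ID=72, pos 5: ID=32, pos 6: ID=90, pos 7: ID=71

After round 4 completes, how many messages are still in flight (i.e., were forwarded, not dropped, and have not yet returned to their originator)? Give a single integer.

Answer: 2

Derivation:
Round 1: pos1(id80) recv 63: drop; pos2(id43) recv 80: fwd; pos3(id78) recv 43: drop; pos4(id72) recv 78: fwd; pos5(id32) recv 72: fwd; pos6(id90) recv 32: drop; pos7(id71) recv 90: fwd; pos0(id63) recv 71: fwd
Round 2: pos3(id78) recv 80: fwd; pos5(id32) recv 78: fwd; pos6(id90) recv 72: drop; pos0(id63) recv 90: fwd; pos1(id80) recv 71: drop
Round 3: pos4(id72) recv 80: fwd; pos6(id90) recv 78: drop; pos1(id80) recv 90: fwd
Round 4: pos5(id32) recv 80: fwd; pos2(id43) recv 90: fwd
After round 4: 2 messages still in flight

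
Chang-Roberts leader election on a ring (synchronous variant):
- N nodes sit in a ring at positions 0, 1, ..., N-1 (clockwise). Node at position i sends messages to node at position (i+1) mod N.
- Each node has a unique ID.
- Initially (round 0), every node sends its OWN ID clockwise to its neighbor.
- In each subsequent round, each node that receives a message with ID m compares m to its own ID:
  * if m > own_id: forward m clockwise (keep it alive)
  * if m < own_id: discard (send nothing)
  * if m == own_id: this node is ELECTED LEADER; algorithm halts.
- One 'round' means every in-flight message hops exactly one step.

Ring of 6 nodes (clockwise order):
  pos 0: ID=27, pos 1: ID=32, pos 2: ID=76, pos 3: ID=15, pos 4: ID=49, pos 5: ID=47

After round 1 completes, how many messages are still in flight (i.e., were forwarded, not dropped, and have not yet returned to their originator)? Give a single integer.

Round 1: pos1(id32) recv 27: drop; pos2(id76) recv 32: drop; pos3(id15) recv 76: fwd; pos4(id49) recv 15: drop; pos5(id47) recv 49: fwd; pos0(id27) recv 47: fwd
After round 1: 3 messages still in flight

Answer: 3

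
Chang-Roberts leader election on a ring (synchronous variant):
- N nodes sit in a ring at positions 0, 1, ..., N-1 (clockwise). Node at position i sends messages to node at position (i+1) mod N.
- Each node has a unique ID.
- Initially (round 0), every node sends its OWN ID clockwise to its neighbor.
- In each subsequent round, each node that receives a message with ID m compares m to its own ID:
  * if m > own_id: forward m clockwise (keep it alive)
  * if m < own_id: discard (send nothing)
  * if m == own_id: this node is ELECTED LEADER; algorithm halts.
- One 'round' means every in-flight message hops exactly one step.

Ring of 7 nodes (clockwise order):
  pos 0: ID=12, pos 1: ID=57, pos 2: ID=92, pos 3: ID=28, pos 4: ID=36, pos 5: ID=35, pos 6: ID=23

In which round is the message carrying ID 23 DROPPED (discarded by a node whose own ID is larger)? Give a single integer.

Answer: 2

Derivation:
Round 1: pos1(id57) recv 12: drop; pos2(id92) recv 57: drop; pos3(id28) recv 92: fwd; pos4(id36) recv 28: drop; pos5(id35) recv 36: fwd; pos6(id23) recv 35: fwd; pos0(id12) recv 23: fwd
Round 2: pos4(id36) recv 92: fwd; pos6(id23) recv 36: fwd; pos0(id12) recv 35: fwd; pos1(id57) recv 23: drop
Round 3: pos5(id35) recv 92: fwd; pos0(id12) recv 36: fwd; pos1(id57) recv 35: drop
Round 4: pos6(id23) recv 92: fwd; pos1(id57) recv 36: drop
Round 5: pos0(id12) recv 92: fwd
Round 6: pos1(id57) recv 92: fwd
Round 7: pos2(id92) recv 92: ELECTED
Message ID 23 originates at pos 6; dropped at pos 1 in round 2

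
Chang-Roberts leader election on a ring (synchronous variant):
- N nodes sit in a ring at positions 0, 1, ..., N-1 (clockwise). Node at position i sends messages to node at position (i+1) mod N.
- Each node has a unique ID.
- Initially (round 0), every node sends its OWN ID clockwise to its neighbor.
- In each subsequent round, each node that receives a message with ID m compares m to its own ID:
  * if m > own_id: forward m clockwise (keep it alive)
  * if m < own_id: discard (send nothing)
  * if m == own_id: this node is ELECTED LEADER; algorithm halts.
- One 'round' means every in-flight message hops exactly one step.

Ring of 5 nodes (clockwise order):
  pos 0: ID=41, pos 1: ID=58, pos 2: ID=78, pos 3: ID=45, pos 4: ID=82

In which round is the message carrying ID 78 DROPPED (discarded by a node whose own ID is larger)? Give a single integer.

Answer: 2

Derivation:
Round 1: pos1(id58) recv 41: drop; pos2(id78) recv 58: drop; pos3(id45) recv 78: fwd; pos4(id82) recv 45: drop; pos0(id41) recv 82: fwd
Round 2: pos4(id82) recv 78: drop; pos1(id58) recv 82: fwd
Round 3: pos2(id78) recv 82: fwd
Round 4: pos3(id45) recv 82: fwd
Round 5: pos4(id82) recv 82: ELECTED
Message ID 78 originates at pos 2; dropped at pos 4 in round 2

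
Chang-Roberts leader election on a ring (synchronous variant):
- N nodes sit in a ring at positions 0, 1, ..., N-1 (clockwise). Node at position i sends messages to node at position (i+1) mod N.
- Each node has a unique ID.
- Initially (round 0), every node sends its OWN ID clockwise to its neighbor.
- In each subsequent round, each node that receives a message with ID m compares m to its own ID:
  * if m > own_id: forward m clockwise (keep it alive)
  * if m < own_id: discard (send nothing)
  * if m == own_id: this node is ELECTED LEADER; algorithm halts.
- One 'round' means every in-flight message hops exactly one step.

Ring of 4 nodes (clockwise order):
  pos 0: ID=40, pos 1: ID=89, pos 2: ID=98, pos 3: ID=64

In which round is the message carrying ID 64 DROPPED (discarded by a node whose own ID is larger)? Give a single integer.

Answer: 2

Derivation:
Round 1: pos1(id89) recv 40: drop; pos2(id98) recv 89: drop; pos3(id64) recv 98: fwd; pos0(id40) recv 64: fwd
Round 2: pos0(id40) recv 98: fwd; pos1(id89) recv 64: drop
Round 3: pos1(id89) recv 98: fwd
Round 4: pos2(id98) recv 98: ELECTED
Message ID 64 originates at pos 3; dropped at pos 1 in round 2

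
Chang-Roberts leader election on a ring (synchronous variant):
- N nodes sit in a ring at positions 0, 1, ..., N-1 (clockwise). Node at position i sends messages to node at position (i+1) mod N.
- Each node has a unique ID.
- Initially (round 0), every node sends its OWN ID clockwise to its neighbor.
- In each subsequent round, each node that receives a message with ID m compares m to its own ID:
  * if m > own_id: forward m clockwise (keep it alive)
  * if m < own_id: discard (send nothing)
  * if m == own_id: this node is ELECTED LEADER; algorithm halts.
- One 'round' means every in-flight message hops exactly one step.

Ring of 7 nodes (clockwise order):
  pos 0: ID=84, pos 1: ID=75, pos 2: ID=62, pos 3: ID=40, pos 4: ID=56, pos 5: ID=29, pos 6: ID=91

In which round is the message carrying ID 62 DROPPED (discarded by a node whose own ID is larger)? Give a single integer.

Answer: 4

Derivation:
Round 1: pos1(id75) recv 84: fwd; pos2(id62) recv 75: fwd; pos3(id40) recv 62: fwd; pos4(id56) recv 40: drop; pos5(id29) recv 56: fwd; pos6(id91) recv 29: drop; pos0(id84) recv 91: fwd
Round 2: pos2(id62) recv 84: fwd; pos3(id40) recv 75: fwd; pos4(id56) recv 62: fwd; pos6(id91) recv 56: drop; pos1(id75) recv 91: fwd
Round 3: pos3(id40) recv 84: fwd; pos4(id56) recv 75: fwd; pos5(id29) recv 62: fwd; pos2(id62) recv 91: fwd
Round 4: pos4(id56) recv 84: fwd; pos5(id29) recv 75: fwd; pos6(id91) recv 62: drop; pos3(id40) recv 91: fwd
Round 5: pos5(id29) recv 84: fwd; pos6(id91) recv 75: drop; pos4(id56) recv 91: fwd
Round 6: pos6(id91) recv 84: drop; pos5(id29) recv 91: fwd
Round 7: pos6(id91) recv 91: ELECTED
Message ID 62 originates at pos 2; dropped at pos 6 in round 4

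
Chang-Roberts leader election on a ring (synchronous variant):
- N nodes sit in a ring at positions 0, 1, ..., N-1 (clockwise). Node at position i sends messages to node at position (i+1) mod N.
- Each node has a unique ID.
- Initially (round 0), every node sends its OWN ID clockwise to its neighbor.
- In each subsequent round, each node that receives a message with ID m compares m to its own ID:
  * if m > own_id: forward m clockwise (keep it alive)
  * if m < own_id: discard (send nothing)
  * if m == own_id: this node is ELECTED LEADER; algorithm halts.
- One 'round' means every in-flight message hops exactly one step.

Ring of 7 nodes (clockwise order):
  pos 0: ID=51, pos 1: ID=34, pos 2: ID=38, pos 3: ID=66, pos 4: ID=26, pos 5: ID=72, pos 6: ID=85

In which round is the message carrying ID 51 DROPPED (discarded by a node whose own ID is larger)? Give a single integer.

Round 1: pos1(id34) recv 51: fwd; pos2(id38) recv 34: drop; pos3(id66) recv 38: drop; pos4(id26) recv 66: fwd; pos5(id72) recv 26: drop; pos6(id85) recv 72: drop; pos0(id51) recv 85: fwd
Round 2: pos2(id38) recv 51: fwd; pos5(id72) recv 66: drop; pos1(id34) recv 85: fwd
Round 3: pos3(id66) recv 51: drop; pos2(id38) recv 85: fwd
Round 4: pos3(id66) recv 85: fwd
Round 5: pos4(id26) recv 85: fwd
Round 6: pos5(id72) recv 85: fwd
Round 7: pos6(id85) recv 85: ELECTED
Message ID 51 originates at pos 0; dropped at pos 3 in round 3

Answer: 3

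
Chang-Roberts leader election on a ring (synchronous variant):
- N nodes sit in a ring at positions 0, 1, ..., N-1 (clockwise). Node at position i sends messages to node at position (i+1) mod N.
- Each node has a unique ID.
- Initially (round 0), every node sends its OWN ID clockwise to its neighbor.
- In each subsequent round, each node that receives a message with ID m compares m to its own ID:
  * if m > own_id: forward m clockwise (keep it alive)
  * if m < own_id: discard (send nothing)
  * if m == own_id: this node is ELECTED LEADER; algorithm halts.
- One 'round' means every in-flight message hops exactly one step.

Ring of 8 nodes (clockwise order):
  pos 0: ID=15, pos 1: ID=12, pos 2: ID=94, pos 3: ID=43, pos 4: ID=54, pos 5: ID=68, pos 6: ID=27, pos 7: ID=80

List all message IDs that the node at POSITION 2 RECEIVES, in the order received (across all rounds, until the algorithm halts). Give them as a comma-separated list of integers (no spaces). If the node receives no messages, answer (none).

Answer: 12,15,80,94

Derivation:
Round 1: pos1(id12) recv 15: fwd; pos2(id94) recv 12: drop; pos3(id43) recv 94: fwd; pos4(id54) recv 43: drop; pos5(id68) recv 54: drop; pos6(id27) recv 68: fwd; pos7(id80) recv 27: drop; pos0(id15) recv 80: fwd
Round 2: pos2(id94) recv 15: drop; pos4(id54) recv 94: fwd; pos7(id80) recv 68: drop; pos1(id12) recv 80: fwd
Round 3: pos5(id68) recv 94: fwd; pos2(id94) recv 80: drop
Round 4: pos6(id27) recv 94: fwd
Round 5: pos7(id80) recv 94: fwd
Round 6: pos0(id15) recv 94: fwd
Round 7: pos1(id12) recv 94: fwd
Round 8: pos2(id94) recv 94: ELECTED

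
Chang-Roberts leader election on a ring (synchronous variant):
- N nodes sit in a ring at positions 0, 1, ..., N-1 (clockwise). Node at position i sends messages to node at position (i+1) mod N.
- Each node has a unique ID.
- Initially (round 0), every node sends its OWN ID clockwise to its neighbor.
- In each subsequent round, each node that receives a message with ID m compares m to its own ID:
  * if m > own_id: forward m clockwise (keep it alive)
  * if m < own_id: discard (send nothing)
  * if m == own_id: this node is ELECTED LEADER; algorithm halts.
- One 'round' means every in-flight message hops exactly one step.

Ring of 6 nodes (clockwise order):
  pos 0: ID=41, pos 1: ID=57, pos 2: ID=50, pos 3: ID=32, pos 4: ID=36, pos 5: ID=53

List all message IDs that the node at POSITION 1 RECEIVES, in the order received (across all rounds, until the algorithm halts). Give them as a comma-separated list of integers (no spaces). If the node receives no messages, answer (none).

Answer: 41,53,57

Derivation:
Round 1: pos1(id57) recv 41: drop; pos2(id50) recv 57: fwd; pos3(id32) recv 50: fwd; pos4(id36) recv 32: drop; pos5(id53) recv 36: drop; pos0(id41) recv 53: fwd
Round 2: pos3(id32) recv 57: fwd; pos4(id36) recv 50: fwd; pos1(id57) recv 53: drop
Round 3: pos4(id36) recv 57: fwd; pos5(id53) recv 50: drop
Round 4: pos5(id53) recv 57: fwd
Round 5: pos0(id41) recv 57: fwd
Round 6: pos1(id57) recv 57: ELECTED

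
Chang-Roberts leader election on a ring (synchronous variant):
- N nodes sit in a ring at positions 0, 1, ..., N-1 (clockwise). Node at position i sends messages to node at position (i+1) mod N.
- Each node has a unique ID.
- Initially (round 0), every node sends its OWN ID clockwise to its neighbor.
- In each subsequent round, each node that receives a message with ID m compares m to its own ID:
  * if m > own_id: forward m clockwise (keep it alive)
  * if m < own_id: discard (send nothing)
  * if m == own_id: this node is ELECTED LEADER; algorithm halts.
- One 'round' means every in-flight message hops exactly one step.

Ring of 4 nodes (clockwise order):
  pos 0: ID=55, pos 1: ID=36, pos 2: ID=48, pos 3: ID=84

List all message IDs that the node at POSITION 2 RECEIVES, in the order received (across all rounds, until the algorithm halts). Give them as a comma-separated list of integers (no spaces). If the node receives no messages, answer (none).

Round 1: pos1(id36) recv 55: fwd; pos2(id48) recv 36: drop; pos3(id84) recv 48: drop; pos0(id55) recv 84: fwd
Round 2: pos2(id48) recv 55: fwd; pos1(id36) recv 84: fwd
Round 3: pos3(id84) recv 55: drop; pos2(id48) recv 84: fwd
Round 4: pos3(id84) recv 84: ELECTED

Answer: 36,55,84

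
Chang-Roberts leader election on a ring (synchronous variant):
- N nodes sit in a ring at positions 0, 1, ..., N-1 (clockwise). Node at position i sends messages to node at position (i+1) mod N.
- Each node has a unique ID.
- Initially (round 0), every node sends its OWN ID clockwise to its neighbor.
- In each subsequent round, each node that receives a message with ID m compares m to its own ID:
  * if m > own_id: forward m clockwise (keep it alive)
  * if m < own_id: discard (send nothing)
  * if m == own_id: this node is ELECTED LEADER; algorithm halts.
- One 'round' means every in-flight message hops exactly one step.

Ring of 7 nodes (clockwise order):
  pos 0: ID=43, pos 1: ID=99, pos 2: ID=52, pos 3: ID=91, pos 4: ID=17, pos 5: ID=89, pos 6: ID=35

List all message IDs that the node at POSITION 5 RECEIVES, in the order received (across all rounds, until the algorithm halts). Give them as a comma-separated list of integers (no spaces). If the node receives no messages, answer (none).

Round 1: pos1(id99) recv 43: drop; pos2(id52) recv 99: fwd; pos3(id91) recv 52: drop; pos4(id17) recv 91: fwd; pos5(id89) recv 17: drop; pos6(id35) recv 89: fwd; pos0(id43) recv 35: drop
Round 2: pos3(id91) recv 99: fwd; pos5(id89) recv 91: fwd; pos0(id43) recv 89: fwd
Round 3: pos4(id17) recv 99: fwd; pos6(id35) recv 91: fwd; pos1(id99) recv 89: drop
Round 4: pos5(id89) recv 99: fwd; pos0(id43) recv 91: fwd
Round 5: pos6(id35) recv 99: fwd; pos1(id99) recv 91: drop
Round 6: pos0(id43) recv 99: fwd
Round 7: pos1(id99) recv 99: ELECTED

Answer: 17,91,99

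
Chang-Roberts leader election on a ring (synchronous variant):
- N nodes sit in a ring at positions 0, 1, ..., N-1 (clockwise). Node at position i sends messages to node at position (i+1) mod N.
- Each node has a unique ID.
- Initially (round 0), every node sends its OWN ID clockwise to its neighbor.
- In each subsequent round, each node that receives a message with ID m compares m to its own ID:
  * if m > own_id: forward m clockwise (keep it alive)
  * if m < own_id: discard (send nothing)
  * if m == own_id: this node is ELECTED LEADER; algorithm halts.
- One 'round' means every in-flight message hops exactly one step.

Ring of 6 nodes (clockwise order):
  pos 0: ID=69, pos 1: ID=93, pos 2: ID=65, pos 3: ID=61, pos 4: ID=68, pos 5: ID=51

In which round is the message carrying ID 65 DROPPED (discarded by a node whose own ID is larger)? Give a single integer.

Answer: 2

Derivation:
Round 1: pos1(id93) recv 69: drop; pos2(id65) recv 93: fwd; pos3(id61) recv 65: fwd; pos4(id68) recv 61: drop; pos5(id51) recv 68: fwd; pos0(id69) recv 51: drop
Round 2: pos3(id61) recv 93: fwd; pos4(id68) recv 65: drop; pos0(id69) recv 68: drop
Round 3: pos4(id68) recv 93: fwd
Round 4: pos5(id51) recv 93: fwd
Round 5: pos0(id69) recv 93: fwd
Round 6: pos1(id93) recv 93: ELECTED
Message ID 65 originates at pos 2; dropped at pos 4 in round 2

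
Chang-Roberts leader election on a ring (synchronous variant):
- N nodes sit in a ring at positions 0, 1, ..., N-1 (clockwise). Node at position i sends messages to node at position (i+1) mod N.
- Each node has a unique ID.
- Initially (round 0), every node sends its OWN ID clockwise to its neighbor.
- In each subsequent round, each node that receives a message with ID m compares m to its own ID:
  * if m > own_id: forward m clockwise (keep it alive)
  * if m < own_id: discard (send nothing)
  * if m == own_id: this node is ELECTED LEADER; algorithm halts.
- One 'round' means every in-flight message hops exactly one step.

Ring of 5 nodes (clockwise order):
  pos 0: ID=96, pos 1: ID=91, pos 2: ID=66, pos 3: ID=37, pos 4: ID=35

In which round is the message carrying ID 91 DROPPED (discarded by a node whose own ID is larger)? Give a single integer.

Round 1: pos1(id91) recv 96: fwd; pos2(id66) recv 91: fwd; pos3(id37) recv 66: fwd; pos4(id35) recv 37: fwd; pos0(id96) recv 35: drop
Round 2: pos2(id66) recv 96: fwd; pos3(id37) recv 91: fwd; pos4(id35) recv 66: fwd; pos0(id96) recv 37: drop
Round 3: pos3(id37) recv 96: fwd; pos4(id35) recv 91: fwd; pos0(id96) recv 66: drop
Round 4: pos4(id35) recv 96: fwd; pos0(id96) recv 91: drop
Round 5: pos0(id96) recv 96: ELECTED
Message ID 91 originates at pos 1; dropped at pos 0 in round 4

Answer: 4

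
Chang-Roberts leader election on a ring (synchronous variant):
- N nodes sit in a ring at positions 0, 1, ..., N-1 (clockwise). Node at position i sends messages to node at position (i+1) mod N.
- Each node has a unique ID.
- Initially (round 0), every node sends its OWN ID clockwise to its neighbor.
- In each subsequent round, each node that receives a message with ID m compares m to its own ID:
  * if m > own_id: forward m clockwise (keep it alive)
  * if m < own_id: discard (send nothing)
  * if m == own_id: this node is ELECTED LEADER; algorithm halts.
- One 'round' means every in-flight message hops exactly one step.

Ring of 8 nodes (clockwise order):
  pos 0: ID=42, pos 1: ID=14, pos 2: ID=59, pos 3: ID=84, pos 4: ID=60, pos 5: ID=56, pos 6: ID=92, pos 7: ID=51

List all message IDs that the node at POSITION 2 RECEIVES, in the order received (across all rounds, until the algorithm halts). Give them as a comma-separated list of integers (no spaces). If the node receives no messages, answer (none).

Round 1: pos1(id14) recv 42: fwd; pos2(id59) recv 14: drop; pos3(id84) recv 59: drop; pos4(id60) recv 84: fwd; pos5(id56) recv 60: fwd; pos6(id92) recv 56: drop; pos7(id51) recv 92: fwd; pos0(id42) recv 51: fwd
Round 2: pos2(id59) recv 42: drop; pos5(id56) recv 84: fwd; pos6(id92) recv 60: drop; pos0(id42) recv 92: fwd; pos1(id14) recv 51: fwd
Round 3: pos6(id92) recv 84: drop; pos1(id14) recv 92: fwd; pos2(id59) recv 51: drop
Round 4: pos2(id59) recv 92: fwd
Round 5: pos3(id84) recv 92: fwd
Round 6: pos4(id60) recv 92: fwd
Round 7: pos5(id56) recv 92: fwd
Round 8: pos6(id92) recv 92: ELECTED

Answer: 14,42,51,92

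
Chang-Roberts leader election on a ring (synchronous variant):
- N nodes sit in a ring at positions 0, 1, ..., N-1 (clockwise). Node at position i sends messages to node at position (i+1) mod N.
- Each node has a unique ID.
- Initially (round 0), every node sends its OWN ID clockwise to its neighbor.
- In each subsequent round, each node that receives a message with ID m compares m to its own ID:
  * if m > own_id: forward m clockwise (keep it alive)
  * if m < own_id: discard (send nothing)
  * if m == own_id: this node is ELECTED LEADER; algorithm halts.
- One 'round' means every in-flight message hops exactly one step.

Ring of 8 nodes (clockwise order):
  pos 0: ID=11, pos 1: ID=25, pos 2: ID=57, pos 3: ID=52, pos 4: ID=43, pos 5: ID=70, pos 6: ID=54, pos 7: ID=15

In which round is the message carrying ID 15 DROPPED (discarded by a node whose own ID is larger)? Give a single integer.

Answer: 2

Derivation:
Round 1: pos1(id25) recv 11: drop; pos2(id57) recv 25: drop; pos3(id52) recv 57: fwd; pos4(id43) recv 52: fwd; pos5(id70) recv 43: drop; pos6(id54) recv 70: fwd; pos7(id15) recv 54: fwd; pos0(id11) recv 15: fwd
Round 2: pos4(id43) recv 57: fwd; pos5(id70) recv 52: drop; pos7(id15) recv 70: fwd; pos0(id11) recv 54: fwd; pos1(id25) recv 15: drop
Round 3: pos5(id70) recv 57: drop; pos0(id11) recv 70: fwd; pos1(id25) recv 54: fwd
Round 4: pos1(id25) recv 70: fwd; pos2(id57) recv 54: drop
Round 5: pos2(id57) recv 70: fwd
Round 6: pos3(id52) recv 70: fwd
Round 7: pos4(id43) recv 70: fwd
Round 8: pos5(id70) recv 70: ELECTED
Message ID 15 originates at pos 7; dropped at pos 1 in round 2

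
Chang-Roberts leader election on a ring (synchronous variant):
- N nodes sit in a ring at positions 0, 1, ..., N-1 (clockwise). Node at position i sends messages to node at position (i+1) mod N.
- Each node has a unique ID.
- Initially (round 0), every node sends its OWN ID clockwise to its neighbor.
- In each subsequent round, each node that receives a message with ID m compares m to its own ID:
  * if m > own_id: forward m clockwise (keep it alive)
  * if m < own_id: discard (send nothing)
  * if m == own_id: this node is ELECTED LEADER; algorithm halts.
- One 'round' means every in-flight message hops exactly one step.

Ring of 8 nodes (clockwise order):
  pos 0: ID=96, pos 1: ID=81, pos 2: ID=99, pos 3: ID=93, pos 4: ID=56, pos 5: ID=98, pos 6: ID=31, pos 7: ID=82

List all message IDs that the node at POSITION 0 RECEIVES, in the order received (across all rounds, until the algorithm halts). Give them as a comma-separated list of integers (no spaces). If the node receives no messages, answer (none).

Answer: 82,98,99

Derivation:
Round 1: pos1(id81) recv 96: fwd; pos2(id99) recv 81: drop; pos3(id93) recv 99: fwd; pos4(id56) recv 93: fwd; pos5(id98) recv 56: drop; pos6(id31) recv 98: fwd; pos7(id82) recv 31: drop; pos0(id96) recv 82: drop
Round 2: pos2(id99) recv 96: drop; pos4(id56) recv 99: fwd; pos5(id98) recv 93: drop; pos7(id82) recv 98: fwd
Round 3: pos5(id98) recv 99: fwd; pos0(id96) recv 98: fwd
Round 4: pos6(id31) recv 99: fwd; pos1(id81) recv 98: fwd
Round 5: pos7(id82) recv 99: fwd; pos2(id99) recv 98: drop
Round 6: pos0(id96) recv 99: fwd
Round 7: pos1(id81) recv 99: fwd
Round 8: pos2(id99) recv 99: ELECTED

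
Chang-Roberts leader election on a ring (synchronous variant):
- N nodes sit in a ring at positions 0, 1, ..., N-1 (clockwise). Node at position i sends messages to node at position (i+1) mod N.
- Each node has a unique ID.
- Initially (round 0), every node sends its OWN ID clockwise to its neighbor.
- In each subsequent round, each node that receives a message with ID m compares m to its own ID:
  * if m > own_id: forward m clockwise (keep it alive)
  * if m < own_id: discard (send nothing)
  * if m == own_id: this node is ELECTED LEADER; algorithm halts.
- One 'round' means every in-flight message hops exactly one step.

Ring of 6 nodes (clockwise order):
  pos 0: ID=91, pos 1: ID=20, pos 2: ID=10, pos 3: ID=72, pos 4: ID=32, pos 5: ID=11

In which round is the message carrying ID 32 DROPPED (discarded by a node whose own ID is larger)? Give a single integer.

Answer: 2

Derivation:
Round 1: pos1(id20) recv 91: fwd; pos2(id10) recv 20: fwd; pos3(id72) recv 10: drop; pos4(id32) recv 72: fwd; pos5(id11) recv 32: fwd; pos0(id91) recv 11: drop
Round 2: pos2(id10) recv 91: fwd; pos3(id72) recv 20: drop; pos5(id11) recv 72: fwd; pos0(id91) recv 32: drop
Round 3: pos3(id72) recv 91: fwd; pos0(id91) recv 72: drop
Round 4: pos4(id32) recv 91: fwd
Round 5: pos5(id11) recv 91: fwd
Round 6: pos0(id91) recv 91: ELECTED
Message ID 32 originates at pos 4; dropped at pos 0 in round 2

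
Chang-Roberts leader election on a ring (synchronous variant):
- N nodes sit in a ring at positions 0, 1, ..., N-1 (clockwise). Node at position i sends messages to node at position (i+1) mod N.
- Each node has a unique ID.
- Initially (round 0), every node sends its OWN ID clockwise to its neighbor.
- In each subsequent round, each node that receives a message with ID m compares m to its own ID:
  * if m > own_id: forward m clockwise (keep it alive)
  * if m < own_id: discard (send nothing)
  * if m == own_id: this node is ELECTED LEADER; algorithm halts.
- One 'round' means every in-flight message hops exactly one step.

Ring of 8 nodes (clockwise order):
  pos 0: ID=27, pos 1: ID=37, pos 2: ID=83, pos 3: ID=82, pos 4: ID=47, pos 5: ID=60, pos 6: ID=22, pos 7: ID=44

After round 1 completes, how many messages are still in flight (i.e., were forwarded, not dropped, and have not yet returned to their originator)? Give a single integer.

Answer: 4

Derivation:
Round 1: pos1(id37) recv 27: drop; pos2(id83) recv 37: drop; pos3(id82) recv 83: fwd; pos4(id47) recv 82: fwd; pos5(id60) recv 47: drop; pos6(id22) recv 60: fwd; pos7(id44) recv 22: drop; pos0(id27) recv 44: fwd
After round 1: 4 messages still in flight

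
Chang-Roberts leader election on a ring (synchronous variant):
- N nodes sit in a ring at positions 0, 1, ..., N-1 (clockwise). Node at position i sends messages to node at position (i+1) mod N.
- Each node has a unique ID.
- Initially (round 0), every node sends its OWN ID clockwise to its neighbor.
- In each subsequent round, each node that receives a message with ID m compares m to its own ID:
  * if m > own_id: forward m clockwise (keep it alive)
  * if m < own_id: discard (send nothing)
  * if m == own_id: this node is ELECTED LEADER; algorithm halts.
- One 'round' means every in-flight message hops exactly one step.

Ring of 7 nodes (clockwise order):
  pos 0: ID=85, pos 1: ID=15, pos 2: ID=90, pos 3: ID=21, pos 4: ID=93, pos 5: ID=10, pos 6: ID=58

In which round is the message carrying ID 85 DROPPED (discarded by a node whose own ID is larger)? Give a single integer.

Round 1: pos1(id15) recv 85: fwd; pos2(id90) recv 15: drop; pos3(id21) recv 90: fwd; pos4(id93) recv 21: drop; pos5(id10) recv 93: fwd; pos6(id58) recv 10: drop; pos0(id85) recv 58: drop
Round 2: pos2(id90) recv 85: drop; pos4(id93) recv 90: drop; pos6(id58) recv 93: fwd
Round 3: pos0(id85) recv 93: fwd
Round 4: pos1(id15) recv 93: fwd
Round 5: pos2(id90) recv 93: fwd
Round 6: pos3(id21) recv 93: fwd
Round 7: pos4(id93) recv 93: ELECTED
Message ID 85 originates at pos 0; dropped at pos 2 in round 2

Answer: 2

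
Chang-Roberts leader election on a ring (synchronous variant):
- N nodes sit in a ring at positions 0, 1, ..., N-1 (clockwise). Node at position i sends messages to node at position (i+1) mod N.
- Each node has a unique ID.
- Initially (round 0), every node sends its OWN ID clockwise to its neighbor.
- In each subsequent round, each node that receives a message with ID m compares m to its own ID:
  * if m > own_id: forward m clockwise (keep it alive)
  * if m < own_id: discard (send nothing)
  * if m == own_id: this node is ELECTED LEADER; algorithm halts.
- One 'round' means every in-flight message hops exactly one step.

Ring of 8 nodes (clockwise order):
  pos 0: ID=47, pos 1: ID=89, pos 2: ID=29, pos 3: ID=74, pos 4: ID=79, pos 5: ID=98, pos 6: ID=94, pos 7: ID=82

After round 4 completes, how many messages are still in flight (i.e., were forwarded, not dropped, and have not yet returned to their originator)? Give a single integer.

Round 1: pos1(id89) recv 47: drop; pos2(id29) recv 89: fwd; pos3(id74) recv 29: drop; pos4(id79) recv 74: drop; pos5(id98) recv 79: drop; pos6(id94) recv 98: fwd; pos7(id82) recv 94: fwd; pos0(id47) recv 82: fwd
Round 2: pos3(id74) recv 89: fwd; pos7(id82) recv 98: fwd; pos0(id47) recv 94: fwd; pos1(id89) recv 82: drop
Round 3: pos4(id79) recv 89: fwd; pos0(id47) recv 98: fwd; pos1(id89) recv 94: fwd
Round 4: pos5(id98) recv 89: drop; pos1(id89) recv 98: fwd; pos2(id29) recv 94: fwd
After round 4: 2 messages still in flight

Answer: 2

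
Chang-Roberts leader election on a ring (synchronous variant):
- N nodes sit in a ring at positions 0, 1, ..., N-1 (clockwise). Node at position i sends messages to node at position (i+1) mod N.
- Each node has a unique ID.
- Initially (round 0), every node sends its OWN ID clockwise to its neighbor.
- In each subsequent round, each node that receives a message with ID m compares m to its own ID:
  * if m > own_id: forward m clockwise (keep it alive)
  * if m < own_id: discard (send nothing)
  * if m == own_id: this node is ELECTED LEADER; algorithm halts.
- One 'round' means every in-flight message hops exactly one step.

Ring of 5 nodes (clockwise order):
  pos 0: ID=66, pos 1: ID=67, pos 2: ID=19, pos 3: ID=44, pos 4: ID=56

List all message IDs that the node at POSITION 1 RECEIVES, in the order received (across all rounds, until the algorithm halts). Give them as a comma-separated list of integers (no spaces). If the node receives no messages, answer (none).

Round 1: pos1(id67) recv 66: drop; pos2(id19) recv 67: fwd; pos3(id44) recv 19: drop; pos4(id56) recv 44: drop; pos0(id66) recv 56: drop
Round 2: pos3(id44) recv 67: fwd
Round 3: pos4(id56) recv 67: fwd
Round 4: pos0(id66) recv 67: fwd
Round 5: pos1(id67) recv 67: ELECTED

Answer: 66,67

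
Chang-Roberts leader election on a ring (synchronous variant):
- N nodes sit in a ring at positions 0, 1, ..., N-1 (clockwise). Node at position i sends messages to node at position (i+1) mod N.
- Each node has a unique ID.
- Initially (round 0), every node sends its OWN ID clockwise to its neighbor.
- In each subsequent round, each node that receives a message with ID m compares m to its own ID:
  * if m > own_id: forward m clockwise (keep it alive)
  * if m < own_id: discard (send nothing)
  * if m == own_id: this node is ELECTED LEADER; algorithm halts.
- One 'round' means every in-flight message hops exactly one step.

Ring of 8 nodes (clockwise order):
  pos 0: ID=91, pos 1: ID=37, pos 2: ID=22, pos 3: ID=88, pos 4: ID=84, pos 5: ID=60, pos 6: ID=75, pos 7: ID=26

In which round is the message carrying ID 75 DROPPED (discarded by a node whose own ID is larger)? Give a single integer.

Answer: 2

Derivation:
Round 1: pos1(id37) recv 91: fwd; pos2(id22) recv 37: fwd; pos3(id88) recv 22: drop; pos4(id84) recv 88: fwd; pos5(id60) recv 84: fwd; pos6(id75) recv 60: drop; pos7(id26) recv 75: fwd; pos0(id91) recv 26: drop
Round 2: pos2(id22) recv 91: fwd; pos3(id88) recv 37: drop; pos5(id60) recv 88: fwd; pos6(id75) recv 84: fwd; pos0(id91) recv 75: drop
Round 3: pos3(id88) recv 91: fwd; pos6(id75) recv 88: fwd; pos7(id26) recv 84: fwd
Round 4: pos4(id84) recv 91: fwd; pos7(id26) recv 88: fwd; pos0(id91) recv 84: drop
Round 5: pos5(id60) recv 91: fwd; pos0(id91) recv 88: drop
Round 6: pos6(id75) recv 91: fwd
Round 7: pos7(id26) recv 91: fwd
Round 8: pos0(id91) recv 91: ELECTED
Message ID 75 originates at pos 6; dropped at pos 0 in round 2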